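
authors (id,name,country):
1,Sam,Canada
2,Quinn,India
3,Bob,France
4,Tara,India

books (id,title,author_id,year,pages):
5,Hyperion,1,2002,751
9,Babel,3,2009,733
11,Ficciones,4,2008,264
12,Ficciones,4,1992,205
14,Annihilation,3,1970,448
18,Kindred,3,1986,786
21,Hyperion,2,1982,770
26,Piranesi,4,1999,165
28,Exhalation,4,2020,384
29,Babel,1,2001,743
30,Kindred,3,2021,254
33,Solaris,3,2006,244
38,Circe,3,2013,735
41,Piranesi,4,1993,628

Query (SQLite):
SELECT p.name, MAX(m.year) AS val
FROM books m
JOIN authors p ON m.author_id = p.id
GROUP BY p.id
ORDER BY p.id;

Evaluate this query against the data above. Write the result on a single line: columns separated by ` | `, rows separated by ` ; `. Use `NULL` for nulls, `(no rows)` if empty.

Join each books row to its authors via author_id.
Group joined rows by authors.id; compute MAX(m.year) per group.
  1: ids {5, 29} → MAX(m.year)=2002
  2: ids {21} → MAX(m.year)=1982
  3: ids {9, 14, 18, 30, 33, 38} → MAX(m.year)=2021
  4: ids {11, 12, 26, 28, 41} → MAX(m.year)=2020

Sam | 2002 ; Quinn | 1982 ; Bob | 2021 ; Tara | 2020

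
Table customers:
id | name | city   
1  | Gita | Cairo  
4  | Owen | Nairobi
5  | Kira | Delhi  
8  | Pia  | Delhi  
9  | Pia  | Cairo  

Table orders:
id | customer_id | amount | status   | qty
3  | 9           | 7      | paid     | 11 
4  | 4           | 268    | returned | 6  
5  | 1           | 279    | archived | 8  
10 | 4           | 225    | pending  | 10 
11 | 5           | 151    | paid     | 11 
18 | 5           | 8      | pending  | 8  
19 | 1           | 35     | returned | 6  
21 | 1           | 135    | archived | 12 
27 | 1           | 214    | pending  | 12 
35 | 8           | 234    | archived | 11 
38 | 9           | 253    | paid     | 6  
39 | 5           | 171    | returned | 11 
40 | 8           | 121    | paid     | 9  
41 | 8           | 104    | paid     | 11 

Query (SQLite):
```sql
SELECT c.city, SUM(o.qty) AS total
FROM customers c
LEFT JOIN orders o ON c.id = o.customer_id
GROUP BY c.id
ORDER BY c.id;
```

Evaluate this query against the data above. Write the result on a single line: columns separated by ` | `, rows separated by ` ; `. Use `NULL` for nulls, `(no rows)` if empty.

Cairo | 38 ; Nairobi | 16 ; Delhi | 30 ; Delhi | 31 ; Cairo | 17

LEFT JOIN keeps every customers row; unmatched ones get NULL for orders columns.
Group by customers.id and compute SUM(o.qty). SUM over an all-NULL group is NULL.
  1: ids {5, 19, 21, 27} → SUM(o.qty)=38
  4: ids {4, 10} → SUM(o.qty)=16
  5: ids {11, 18, 39} → SUM(o.qty)=30
  8: ids {35, 40, 41} → SUM(o.qty)=31
  9: ids {3, 38} → SUM(o.qty)=17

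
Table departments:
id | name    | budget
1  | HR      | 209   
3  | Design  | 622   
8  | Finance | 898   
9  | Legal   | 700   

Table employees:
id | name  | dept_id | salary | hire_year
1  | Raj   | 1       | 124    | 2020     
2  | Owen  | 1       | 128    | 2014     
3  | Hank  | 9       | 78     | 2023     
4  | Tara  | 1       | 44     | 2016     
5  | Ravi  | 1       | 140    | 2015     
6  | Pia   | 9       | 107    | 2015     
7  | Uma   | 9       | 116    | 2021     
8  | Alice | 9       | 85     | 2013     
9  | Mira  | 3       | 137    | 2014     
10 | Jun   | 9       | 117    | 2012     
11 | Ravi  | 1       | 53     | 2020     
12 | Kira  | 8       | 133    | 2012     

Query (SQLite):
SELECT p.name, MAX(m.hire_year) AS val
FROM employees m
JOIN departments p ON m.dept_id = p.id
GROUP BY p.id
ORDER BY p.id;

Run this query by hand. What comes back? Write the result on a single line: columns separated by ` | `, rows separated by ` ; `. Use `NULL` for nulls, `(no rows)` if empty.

HR | 2020 ; Design | 2014 ; Finance | 2012 ; Legal | 2023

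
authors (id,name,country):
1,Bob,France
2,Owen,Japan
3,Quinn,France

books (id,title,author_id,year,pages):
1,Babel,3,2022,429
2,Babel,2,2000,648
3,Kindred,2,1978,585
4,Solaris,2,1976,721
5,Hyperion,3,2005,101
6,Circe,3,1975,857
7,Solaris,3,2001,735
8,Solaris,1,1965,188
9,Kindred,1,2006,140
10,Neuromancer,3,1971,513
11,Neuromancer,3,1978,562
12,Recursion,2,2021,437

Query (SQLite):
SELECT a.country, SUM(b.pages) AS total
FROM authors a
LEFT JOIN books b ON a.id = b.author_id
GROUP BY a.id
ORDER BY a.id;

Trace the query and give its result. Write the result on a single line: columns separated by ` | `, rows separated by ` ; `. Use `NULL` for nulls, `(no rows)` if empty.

France | 328 ; Japan | 2391 ; France | 3197

LEFT JOIN keeps every authors row; unmatched ones get NULL for books columns.
Group by authors.id and compute SUM(b.pages). SUM over an all-NULL group is NULL.
  1: ids {8, 9} → SUM(b.pages)=328
  2: ids {2, 3, 4, 12} → SUM(b.pages)=2391
  3: ids {1, 5, 6, 7, 10, 11} → SUM(b.pages)=3197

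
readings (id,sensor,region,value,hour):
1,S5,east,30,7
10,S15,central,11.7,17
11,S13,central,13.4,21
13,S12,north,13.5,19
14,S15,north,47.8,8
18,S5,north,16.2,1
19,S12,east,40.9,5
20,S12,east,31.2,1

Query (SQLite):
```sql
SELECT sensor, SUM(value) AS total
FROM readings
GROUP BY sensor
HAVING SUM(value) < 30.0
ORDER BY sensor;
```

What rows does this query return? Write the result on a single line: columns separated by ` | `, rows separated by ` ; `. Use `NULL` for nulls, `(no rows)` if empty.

Partition readings by sensor; compute SUM(value) within each group.
HAVING: keep groups where SUM(value) < 30.0.
  S12: ids {13, 19, 20} → SUM(value)=85.6
  S13: ids {11} → SUM(value)=13.4
  S15: ids {10, 14} → SUM(value)=59.5
  S5: ids {1, 18} → SUM(value)=46.2

S13 | 13.4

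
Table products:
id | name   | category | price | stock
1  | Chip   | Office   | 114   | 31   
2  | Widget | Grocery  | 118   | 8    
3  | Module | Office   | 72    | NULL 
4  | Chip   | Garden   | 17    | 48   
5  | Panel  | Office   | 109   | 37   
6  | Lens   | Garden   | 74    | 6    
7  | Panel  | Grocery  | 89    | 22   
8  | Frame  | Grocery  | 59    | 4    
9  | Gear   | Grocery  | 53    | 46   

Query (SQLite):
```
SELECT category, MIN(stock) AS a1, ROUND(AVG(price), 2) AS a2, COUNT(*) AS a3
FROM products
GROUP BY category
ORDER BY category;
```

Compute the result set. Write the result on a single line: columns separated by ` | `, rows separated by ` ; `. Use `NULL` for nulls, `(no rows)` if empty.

Group products by category.
Per group compute: MIN(stock), ROUND(AVG(price), 2), COUNT(*).
  Garden: ids {4, 6} → MIN(stock)=6, ROUND(AVG(price), 2)=45.5, COUNT(*)=2
  Grocery: ids {2, 7, 8, 9} → MIN(stock)=4, ROUND(AVG(price), 2)=79.75, COUNT(*)=4
  Office: ids {1, 3, 5} → MIN(stock)=31, ROUND(AVG(price), 2)=98.33, COUNT(*)=3

Garden | 6 | 45.5 | 2 ; Grocery | 4 | 79.75 | 4 ; Office | 31 | 98.33 | 3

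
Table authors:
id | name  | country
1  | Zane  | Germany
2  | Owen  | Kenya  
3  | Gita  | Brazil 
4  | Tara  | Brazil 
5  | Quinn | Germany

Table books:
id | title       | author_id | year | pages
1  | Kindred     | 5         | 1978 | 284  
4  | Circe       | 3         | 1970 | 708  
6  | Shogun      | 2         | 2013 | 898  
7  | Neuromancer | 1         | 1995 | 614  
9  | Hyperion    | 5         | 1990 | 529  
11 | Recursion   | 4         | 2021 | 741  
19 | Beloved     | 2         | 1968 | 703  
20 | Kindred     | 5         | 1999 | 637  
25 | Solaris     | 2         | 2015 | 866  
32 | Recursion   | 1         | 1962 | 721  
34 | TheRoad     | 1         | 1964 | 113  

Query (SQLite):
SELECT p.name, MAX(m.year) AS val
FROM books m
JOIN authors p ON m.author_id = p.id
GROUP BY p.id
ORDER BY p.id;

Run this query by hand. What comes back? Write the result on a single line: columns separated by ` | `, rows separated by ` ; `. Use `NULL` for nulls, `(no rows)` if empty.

Join each books row to its authors via author_id.
Group joined rows by authors.id; compute MAX(m.year) per group.
  1: ids {7, 32, 34} → MAX(m.year)=1995
  2: ids {6, 19, 25} → MAX(m.year)=2015
  3: ids {4} → MAX(m.year)=1970
  4: ids {11} → MAX(m.year)=2021
  5: ids {1, 9, 20} → MAX(m.year)=1999

Zane | 1995 ; Owen | 2015 ; Gita | 1970 ; Tara | 2021 ; Quinn | 1999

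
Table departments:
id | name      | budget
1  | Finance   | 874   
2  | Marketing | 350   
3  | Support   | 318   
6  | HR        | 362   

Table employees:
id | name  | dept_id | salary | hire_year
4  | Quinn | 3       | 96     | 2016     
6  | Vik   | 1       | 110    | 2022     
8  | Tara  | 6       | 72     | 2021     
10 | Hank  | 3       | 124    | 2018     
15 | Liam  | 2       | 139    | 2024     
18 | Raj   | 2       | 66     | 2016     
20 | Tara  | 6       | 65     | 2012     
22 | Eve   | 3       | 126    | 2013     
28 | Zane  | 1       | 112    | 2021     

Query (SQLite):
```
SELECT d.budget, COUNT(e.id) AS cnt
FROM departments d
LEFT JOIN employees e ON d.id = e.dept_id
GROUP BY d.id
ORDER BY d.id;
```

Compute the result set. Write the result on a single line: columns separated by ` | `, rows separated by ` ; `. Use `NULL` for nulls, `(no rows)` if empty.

874 | 2 ; 350 | 2 ; 318 | 3 ; 362 | 2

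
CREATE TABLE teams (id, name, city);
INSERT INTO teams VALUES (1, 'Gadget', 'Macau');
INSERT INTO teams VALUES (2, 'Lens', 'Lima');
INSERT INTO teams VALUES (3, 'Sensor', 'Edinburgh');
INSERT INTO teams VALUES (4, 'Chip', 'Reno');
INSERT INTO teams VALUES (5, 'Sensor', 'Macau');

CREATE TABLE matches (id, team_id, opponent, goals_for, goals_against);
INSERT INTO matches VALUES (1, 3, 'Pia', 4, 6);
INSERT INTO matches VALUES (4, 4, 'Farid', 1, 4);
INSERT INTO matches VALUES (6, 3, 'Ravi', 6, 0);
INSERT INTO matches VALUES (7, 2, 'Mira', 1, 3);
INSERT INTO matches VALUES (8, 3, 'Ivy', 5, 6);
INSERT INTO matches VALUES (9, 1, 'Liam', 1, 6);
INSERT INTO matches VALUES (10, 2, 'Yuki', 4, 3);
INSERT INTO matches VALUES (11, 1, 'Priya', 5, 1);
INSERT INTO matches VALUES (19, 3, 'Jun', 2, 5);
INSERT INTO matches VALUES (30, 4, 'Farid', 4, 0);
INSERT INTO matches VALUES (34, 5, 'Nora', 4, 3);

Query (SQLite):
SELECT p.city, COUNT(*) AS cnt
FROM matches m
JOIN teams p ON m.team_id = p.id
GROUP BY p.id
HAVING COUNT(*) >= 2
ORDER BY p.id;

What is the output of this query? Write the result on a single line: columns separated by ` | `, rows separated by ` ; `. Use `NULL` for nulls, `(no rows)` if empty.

Macau | 2 ; Lima | 2 ; Edinburgh | 4 ; Reno | 2

Join each matches row to its teams via team_id.
Group joined rows by teams.id; compute COUNT(*) per group.
HAVING: keep groups with count ≥ 2.
  1: ids {9, 11} → COUNT(*)=2
  2: ids {7, 10} → COUNT(*)=2
  3: ids {1, 6, 8, 19} → COUNT(*)=4
  4: ids {4, 30} → COUNT(*)=2
  5: ids {34} → COUNT(*)=1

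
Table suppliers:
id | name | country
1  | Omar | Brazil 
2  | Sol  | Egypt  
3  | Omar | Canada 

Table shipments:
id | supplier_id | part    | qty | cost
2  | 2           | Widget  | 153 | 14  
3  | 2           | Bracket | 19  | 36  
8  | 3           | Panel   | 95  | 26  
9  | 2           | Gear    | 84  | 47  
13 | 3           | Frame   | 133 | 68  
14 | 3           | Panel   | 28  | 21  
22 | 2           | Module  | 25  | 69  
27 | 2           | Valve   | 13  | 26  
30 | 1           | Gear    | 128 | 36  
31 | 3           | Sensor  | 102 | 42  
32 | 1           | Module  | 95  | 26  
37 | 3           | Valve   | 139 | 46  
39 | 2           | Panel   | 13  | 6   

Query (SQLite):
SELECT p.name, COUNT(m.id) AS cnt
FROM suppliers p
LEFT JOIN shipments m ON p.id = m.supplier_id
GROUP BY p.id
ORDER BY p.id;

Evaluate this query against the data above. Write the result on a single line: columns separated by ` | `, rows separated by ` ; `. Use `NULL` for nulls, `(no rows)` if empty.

Omar | 2 ; Sol | 6 ; Omar | 5

LEFT JOIN keeps every suppliers row; unmatched ones get NULL for shipments columns.
Group by suppliers.id and compute COUNT(m.id). COUNT(col) of an all-NULL group is 0.
  1: ids {30, 32} → COUNT(m.id)=2
  2: ids {2, 3, 9, 22, 27, 39} → COUNT(m.id)=6
  3: ids {8, 13, 14, 31, 37} → COUNT(m.id)=5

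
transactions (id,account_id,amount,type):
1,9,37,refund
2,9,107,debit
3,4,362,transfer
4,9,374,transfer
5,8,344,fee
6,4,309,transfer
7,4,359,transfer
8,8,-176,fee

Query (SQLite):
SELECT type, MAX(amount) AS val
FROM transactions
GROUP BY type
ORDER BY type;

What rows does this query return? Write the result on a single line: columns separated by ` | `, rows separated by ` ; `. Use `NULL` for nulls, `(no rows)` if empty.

Partition transactions by type; compute MAX(amount) within each group.
  debit: ids {2} → MAX(amount)=107
  fee: ids {5, 8} → MAX(amount)=344
  refund: ids {1} → MAX(amount)=37
  transfer: ids {3, 4, 6, 7} → MAX(amount)=374

debit | 107 ; fee | 344 ; refund | 37 ; transfer | 374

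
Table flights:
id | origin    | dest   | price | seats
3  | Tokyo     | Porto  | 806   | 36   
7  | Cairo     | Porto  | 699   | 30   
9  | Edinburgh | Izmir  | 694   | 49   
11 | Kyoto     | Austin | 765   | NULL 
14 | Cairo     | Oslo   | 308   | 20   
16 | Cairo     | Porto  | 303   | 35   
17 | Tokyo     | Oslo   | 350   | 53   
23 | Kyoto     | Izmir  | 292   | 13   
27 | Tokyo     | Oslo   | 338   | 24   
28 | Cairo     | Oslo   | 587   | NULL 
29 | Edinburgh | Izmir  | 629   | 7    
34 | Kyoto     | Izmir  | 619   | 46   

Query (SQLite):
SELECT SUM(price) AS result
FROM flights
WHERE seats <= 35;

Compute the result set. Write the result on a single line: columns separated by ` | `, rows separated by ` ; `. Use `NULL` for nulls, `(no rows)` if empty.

Rows where seats <= 35 → price values: [699, 308, 303, 292, 338, 629].
SUM of non-NULL values = 2569.

2569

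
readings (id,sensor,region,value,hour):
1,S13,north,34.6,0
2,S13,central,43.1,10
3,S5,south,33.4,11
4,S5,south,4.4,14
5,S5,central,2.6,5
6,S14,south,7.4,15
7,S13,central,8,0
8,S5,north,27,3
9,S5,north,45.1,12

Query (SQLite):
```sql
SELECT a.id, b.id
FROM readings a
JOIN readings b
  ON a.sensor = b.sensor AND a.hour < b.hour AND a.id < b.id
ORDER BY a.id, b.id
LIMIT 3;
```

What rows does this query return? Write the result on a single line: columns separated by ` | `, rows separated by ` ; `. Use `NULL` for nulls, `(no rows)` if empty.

1 | 2 ; 3 | 4 ; 3 | 9

Pairs (a,b) with same sensor, a.hour < b.hour, a.id < b.id.
sensor groups: S13:{1,2,7} S14:{6} S5:{3,4,5,8,9}
Ordered by (a.id, b.id); first 3.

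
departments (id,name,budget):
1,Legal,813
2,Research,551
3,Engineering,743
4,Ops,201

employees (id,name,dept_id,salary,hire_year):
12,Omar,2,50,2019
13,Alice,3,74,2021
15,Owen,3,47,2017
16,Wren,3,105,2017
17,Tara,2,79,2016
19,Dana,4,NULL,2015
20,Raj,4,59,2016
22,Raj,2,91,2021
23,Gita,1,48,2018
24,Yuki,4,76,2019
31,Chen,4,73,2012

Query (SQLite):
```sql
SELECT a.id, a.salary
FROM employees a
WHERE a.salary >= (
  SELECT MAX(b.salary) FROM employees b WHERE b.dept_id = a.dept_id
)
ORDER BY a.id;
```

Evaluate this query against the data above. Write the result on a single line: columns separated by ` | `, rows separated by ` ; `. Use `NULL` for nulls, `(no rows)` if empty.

For each employees row a, compute MAX(salary) over rows sharing a.dept_id.
Keep row a if a.salary >= that per-group MAX.
  dept_id=1: MAX(salary) = 48
  dept_id=2: MAX(salary) = 91
  dept_id=3: MAX(salary) = 105
  dept_id=4: MAX(salary) = 76

16 | 105 ; 22 | 91 ; 23 | 48 ; 24 | 76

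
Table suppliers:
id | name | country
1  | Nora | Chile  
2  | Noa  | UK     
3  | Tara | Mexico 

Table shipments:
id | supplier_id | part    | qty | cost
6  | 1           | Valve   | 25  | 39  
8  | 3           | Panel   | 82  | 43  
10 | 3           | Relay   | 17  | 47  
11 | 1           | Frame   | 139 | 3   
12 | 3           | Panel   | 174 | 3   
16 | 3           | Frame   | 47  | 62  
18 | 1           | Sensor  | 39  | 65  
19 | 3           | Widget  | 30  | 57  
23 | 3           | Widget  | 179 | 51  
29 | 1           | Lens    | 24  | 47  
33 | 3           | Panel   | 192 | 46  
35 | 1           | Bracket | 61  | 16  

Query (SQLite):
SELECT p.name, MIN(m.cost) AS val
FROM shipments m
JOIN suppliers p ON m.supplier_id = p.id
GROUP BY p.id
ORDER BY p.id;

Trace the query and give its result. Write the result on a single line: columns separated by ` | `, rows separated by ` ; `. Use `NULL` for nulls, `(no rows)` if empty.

Nora | 3 ; Tara | 3

Join each shipments row to its suppliers via supplier_id.
Group joined rows by suppliers.id; compute MIN(m.cost) per group.
  1: ids {6, 11, 18, 29, 35} → MIN(m.cost)=3
  3: ids {8, 10, 12, 16, 19, 23, 33} → MIN(m.cost)=3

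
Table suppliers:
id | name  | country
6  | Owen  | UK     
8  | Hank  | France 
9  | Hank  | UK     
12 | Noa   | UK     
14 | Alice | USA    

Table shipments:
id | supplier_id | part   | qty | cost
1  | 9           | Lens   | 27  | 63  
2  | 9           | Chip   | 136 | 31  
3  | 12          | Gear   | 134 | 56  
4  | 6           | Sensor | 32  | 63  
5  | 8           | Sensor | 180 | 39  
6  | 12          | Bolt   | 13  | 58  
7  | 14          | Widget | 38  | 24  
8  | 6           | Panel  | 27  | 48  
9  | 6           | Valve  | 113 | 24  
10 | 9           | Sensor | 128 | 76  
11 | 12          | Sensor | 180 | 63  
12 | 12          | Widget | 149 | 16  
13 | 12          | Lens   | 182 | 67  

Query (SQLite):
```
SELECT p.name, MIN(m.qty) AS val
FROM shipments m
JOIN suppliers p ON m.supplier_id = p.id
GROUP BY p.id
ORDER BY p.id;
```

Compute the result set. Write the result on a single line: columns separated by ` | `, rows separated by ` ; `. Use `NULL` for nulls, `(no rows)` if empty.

Join each shipments row to its suppliers via supplier_id.
Group joined rows by suppliers.id; compute MIN(m.qty) per group.
  6: ids {4, 8, 9} → MIN(m.qty)=27
  8: ids {5} → MIN(m.qty)=180
  9: ids {1, 2, 10} → MIN(m.qty)=27
  12: ids {3, 6, 11, 12, 13} → MIN(m.qty)=13
  14: ids {7} → MIN(m.qty)=38

Owen | 27 ; Hank | 180 ; Hank | 27 ; Noa | 13 ; Alice | 38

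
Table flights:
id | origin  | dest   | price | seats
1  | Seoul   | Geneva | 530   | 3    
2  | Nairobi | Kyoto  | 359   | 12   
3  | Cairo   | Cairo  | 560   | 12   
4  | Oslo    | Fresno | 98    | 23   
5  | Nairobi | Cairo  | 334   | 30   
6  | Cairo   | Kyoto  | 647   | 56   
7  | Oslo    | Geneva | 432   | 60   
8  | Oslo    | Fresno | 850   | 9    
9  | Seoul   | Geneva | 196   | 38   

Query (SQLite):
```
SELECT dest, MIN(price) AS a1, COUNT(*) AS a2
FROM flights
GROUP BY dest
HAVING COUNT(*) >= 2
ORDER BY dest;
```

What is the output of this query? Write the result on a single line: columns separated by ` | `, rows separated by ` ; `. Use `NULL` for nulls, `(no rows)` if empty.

Group flights by dest.
Per group compute: MIN(price), COUNT(*).
HAVING: drop groups with fewer than 2 rows.
  Cairo: ids {3, 5} → MIN(price)=334, COUNT(*)=2
  Fresno: ids {4, 8} → MIN(price)=98, COUNT(*)=2
  Geneva: ids {1, 7, 9} → MIN(price)=196, COUNT(*)=3
  Kyoto: ids {2, 6} → MIN(price)=359, COUNT(*)=2

Cairo | 334 | 2 ; Fresno | 98 | 2 ; Geneva | 196 | 3 ; Kyoto | 359 | 2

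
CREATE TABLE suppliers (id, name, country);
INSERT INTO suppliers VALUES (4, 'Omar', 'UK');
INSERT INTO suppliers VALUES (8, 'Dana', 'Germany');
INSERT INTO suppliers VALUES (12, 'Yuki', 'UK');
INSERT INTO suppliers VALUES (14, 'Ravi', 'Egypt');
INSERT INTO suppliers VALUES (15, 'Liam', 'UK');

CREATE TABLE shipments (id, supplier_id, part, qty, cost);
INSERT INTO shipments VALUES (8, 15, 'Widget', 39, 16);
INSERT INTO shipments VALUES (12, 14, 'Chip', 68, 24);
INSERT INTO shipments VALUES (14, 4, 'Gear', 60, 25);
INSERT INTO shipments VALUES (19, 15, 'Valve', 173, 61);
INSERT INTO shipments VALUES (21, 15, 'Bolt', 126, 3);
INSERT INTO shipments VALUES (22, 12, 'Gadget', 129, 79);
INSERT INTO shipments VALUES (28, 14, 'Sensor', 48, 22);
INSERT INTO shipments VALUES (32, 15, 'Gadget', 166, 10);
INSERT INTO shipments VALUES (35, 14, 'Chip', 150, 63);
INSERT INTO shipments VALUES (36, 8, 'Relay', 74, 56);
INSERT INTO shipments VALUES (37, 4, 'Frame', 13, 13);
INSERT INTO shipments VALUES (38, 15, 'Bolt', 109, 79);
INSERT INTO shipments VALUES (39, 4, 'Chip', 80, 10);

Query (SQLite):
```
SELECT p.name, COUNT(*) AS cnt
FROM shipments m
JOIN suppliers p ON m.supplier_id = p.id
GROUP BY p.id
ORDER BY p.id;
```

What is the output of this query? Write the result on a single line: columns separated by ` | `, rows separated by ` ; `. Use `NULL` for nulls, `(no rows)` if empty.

Omar | 3 ; Dana | 1 ; Yuki | 1 ; Ravi | 3 ; Liam | 5

Join each shipments row to its suppliers via supplier_id.
Group joined rows by suppliers.id; compute COUNT(*) per group.
  4: ids {14, 37, 39} → COUNT(*)=3
  8: ids {36} → COUNT(*)=1
  12: ids {22} → COUNT(*)=1
  14: ids {12, 28, 35} → COUNT(*)=3
  15: ids {8, 19, 21, 32, 38} → COUNT(*)=5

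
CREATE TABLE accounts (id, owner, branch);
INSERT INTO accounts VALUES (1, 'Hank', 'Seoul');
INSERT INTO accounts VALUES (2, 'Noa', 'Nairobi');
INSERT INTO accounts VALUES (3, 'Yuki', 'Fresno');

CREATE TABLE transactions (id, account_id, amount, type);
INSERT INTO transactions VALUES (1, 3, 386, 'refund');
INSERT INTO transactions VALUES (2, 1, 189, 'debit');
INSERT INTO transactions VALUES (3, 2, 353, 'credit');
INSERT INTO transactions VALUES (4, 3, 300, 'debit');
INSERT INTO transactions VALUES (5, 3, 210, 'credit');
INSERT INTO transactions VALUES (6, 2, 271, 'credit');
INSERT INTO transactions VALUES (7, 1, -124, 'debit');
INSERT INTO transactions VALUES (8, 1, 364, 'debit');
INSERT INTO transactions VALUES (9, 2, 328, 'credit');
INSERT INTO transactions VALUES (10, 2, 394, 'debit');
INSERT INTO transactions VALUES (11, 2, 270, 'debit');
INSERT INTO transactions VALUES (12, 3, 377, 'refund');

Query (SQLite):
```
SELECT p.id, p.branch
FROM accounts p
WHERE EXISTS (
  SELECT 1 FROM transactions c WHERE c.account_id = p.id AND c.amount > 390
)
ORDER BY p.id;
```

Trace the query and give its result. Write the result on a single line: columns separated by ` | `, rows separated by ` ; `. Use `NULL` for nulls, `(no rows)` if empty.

For each accounts row, check whether any transactions with matching account_id has amount > 390.
Keep rows where that is true.

2 | Nairobi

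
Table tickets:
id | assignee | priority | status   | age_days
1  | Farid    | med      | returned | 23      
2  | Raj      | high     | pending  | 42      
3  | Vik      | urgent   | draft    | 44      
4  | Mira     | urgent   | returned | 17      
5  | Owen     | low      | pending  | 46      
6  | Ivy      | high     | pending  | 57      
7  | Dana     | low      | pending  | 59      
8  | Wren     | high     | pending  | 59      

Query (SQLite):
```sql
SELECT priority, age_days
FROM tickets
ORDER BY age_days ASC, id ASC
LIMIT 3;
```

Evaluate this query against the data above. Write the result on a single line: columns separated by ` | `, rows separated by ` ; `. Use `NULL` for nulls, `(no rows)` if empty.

urgent | 17 ; med | 23 ; high | 42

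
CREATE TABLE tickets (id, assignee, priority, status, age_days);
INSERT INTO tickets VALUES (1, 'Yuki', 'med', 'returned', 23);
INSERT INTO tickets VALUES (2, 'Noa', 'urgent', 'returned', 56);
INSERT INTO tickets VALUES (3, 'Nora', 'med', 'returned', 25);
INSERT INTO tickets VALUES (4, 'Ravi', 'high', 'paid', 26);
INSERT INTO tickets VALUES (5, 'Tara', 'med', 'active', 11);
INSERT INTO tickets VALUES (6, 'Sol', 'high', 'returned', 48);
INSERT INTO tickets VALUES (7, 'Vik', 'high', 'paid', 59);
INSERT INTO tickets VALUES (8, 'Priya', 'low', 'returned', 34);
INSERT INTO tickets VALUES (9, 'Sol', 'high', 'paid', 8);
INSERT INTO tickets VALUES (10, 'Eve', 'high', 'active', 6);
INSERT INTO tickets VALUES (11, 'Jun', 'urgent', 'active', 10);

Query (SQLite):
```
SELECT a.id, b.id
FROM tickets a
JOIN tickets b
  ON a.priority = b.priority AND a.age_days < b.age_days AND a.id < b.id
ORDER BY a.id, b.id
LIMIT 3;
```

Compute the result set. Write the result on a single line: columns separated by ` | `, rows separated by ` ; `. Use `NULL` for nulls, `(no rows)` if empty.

1 | 3 ; 4 | 6 ; 4 | 7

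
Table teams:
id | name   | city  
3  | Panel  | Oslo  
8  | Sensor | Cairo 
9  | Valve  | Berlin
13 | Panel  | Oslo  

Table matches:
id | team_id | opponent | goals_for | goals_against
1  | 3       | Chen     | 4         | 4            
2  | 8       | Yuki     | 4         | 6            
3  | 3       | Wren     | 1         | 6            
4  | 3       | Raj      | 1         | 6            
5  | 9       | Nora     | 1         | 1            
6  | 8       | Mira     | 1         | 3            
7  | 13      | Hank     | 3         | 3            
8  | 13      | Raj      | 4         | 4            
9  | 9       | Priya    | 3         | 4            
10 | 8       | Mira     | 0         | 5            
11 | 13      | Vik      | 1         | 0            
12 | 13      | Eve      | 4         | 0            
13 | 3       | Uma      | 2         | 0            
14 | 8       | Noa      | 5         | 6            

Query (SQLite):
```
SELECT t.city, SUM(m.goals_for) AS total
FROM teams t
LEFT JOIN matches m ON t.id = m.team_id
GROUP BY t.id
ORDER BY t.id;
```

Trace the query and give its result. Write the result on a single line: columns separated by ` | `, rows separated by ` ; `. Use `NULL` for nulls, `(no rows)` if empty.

Oslo | 8 ; Cairo | 10 ; Berlin | 4 ; Oslo | 12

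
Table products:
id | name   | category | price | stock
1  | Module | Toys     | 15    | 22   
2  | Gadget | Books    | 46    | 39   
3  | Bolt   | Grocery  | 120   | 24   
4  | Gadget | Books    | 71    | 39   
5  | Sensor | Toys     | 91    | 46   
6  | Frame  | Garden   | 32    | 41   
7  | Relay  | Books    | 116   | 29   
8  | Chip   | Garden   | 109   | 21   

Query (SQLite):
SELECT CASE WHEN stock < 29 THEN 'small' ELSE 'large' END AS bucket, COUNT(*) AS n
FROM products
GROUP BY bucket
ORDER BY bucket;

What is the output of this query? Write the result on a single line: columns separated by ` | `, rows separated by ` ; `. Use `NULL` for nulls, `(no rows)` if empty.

Bucket rows by stock < 29 → 'small' else 'large'; count each bucket.

large | 5 ; small | 3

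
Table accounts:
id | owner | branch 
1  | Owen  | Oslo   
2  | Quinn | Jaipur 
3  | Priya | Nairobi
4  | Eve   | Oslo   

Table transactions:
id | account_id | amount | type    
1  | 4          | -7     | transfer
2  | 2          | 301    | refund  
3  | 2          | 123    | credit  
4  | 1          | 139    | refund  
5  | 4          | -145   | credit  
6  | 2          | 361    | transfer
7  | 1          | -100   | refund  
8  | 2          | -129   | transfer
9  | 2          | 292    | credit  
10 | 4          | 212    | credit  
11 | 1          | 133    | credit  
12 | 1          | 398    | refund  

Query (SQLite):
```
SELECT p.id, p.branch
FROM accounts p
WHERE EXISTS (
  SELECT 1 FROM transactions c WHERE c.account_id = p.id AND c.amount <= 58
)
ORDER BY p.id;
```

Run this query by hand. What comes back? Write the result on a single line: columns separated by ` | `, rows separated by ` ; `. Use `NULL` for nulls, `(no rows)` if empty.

1 | Oslo ; 2 | Jaipur ; 4 | Oslo

For each accounts row, check whether any transactions with matching account_id has amount <= 58.
Keep rows where that is true.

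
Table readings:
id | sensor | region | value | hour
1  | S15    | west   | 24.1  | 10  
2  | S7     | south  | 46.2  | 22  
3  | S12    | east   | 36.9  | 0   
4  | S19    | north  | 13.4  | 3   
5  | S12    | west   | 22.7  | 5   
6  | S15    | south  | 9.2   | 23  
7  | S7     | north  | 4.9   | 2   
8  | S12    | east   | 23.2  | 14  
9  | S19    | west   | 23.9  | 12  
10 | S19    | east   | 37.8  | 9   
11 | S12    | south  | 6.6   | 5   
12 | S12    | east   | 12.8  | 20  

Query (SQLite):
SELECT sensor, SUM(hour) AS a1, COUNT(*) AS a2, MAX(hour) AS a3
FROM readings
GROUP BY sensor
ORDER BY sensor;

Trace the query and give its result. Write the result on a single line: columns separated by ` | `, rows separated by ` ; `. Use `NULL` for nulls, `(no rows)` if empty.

S12 | 44 | 5 | 20 ; S15 | 33 | 2 | 23 ; S19 | 24 | 3 | 12 ; S7 | 24 | 2 | 22

Group readings by sensor.
Per group compute: SUM(hour), COUNT(*), MAX(hour).
  S12: ids {3, 5, 8, 11, 12} → SUM(hour)=44, COUNT(*)=5, MAX(hour)=20
  S15: ids {1, 6} → SUM(hour)=33, COUNT(*)=2, MAX(hour)=23
  S19: ids {4, 9, 10} → SUM(hour)=24, COUNT(*)=3, MAX(hour)=12
  S7: ids {2, 7} → SUM(hour)=24, COUNT(*)=2, MAX(hour)=22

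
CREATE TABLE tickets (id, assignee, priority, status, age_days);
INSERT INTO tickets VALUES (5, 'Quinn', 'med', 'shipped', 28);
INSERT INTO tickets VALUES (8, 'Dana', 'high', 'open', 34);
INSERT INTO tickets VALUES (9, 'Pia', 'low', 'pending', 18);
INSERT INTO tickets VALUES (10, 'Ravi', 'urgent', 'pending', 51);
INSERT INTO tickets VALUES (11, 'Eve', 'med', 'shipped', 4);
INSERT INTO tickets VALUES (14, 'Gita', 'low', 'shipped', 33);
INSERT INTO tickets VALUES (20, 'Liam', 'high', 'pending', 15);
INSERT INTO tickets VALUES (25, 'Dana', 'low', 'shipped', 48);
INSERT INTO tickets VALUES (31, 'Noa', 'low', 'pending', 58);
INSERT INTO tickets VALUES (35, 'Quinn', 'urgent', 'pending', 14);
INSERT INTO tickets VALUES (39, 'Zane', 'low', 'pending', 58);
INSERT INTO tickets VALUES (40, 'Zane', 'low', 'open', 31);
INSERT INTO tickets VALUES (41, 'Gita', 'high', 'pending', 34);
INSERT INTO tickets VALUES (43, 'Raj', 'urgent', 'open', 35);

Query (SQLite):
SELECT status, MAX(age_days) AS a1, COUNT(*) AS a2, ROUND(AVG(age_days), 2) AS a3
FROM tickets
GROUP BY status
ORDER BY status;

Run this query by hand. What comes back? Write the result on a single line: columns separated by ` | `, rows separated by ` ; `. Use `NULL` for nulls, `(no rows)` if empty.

open | 35 | 3 | 33.33 ; pending | 58 | 7 | 35.43 ; shipped | 48 | 4 | 28.25

Group tickets by status.
Per group compute: MAX(age_days), COUNT(*), ROUND(AVG(age_days), 2).
  open: ids {8, 40, 43} → MAX(age_days)=35, COUNT(*)=3, ROUND(AVG(age_days), 2)=33.33
  pending: ids {9, 10, 20, 31, 35, 39, 41} → MAX(age_days)=58, COUNT(*)=7, ROUND(AVG(age_days), 2)=35.43
  shipped: ids {5, 11, 14, 25} → MAX(age_days)=48, COUNT(*)=4, ROUND(AVG(age_days), 2)=28.25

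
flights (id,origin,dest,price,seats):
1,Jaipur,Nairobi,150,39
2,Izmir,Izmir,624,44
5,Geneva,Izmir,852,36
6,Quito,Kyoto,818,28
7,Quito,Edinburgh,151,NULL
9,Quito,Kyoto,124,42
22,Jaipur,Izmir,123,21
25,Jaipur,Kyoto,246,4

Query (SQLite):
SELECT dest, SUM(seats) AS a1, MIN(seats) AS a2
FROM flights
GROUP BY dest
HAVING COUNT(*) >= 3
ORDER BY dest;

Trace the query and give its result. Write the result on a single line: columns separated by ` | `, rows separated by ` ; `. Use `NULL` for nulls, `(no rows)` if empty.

Group flights by dest.
Per group compute: SUM(seats), MIN(seats).
HAVING: drop groups with fewer than 3 rows.
  Edinburgh: ids {7} → SUM(seats)=NULL, MIN(seats)=NULL
  Izmir: ids {2, 5, 22} → SUM(seats)=101, MIN(seats)=21
  Kyoto: ids {6, 9, 25} → SUM(seats)=74, MIN(seats)=4
  Nairobi: ids {1} → SUM(seats)=39, MIN(seats)=39

Izmir | 101 | 21 ; Kyoto | 74 | 4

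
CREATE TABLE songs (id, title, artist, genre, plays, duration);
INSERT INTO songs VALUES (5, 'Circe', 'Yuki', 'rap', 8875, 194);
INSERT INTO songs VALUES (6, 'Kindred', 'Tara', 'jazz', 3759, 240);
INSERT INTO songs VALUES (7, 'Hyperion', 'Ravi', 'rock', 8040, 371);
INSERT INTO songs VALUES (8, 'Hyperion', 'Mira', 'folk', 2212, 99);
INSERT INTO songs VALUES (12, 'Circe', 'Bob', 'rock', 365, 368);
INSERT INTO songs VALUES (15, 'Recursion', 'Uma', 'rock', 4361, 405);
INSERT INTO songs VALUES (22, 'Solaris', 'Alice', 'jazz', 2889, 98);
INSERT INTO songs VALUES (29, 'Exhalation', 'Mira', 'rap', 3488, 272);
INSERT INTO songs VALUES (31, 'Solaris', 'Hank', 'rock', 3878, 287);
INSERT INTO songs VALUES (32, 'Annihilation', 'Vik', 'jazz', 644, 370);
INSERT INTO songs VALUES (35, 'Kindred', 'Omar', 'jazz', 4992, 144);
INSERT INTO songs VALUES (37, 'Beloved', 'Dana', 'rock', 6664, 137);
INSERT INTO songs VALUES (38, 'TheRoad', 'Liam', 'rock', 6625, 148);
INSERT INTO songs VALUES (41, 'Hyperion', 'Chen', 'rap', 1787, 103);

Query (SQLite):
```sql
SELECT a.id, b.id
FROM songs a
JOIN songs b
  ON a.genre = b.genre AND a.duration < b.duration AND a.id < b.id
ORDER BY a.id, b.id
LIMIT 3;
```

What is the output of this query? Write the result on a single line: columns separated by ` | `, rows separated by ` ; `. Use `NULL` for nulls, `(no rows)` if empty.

5 | 29 ; 6 | 32 ; 7 | 15

Pairs (a,b) with same genre, a.duration < b.duration, a.id < b.id.
genre groups: folk:{8} jazz:{6,22,32,35} rap:{5,29,41} rock:{7,12,15,31,37,38}
Ordered by (a.id, b.id); first 3.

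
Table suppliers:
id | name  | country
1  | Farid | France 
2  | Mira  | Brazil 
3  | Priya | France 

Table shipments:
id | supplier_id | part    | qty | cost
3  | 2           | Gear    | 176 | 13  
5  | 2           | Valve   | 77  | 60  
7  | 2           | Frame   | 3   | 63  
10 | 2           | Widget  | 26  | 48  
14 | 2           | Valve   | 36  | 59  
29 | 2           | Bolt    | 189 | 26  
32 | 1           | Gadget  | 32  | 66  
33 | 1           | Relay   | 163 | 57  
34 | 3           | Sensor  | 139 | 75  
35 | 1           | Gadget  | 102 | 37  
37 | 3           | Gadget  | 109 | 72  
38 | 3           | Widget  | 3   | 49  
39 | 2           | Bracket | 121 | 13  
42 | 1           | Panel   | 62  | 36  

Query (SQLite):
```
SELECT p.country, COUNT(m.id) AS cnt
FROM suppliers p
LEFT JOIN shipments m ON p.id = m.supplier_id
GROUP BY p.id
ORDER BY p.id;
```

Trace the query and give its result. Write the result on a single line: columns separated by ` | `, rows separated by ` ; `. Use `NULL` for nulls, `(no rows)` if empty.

France | 4 ; Brazil | 7 ; France | 3

LEFT JOIN keeps every suppliers row; unmatched ones get NULL for shipments columns.
Group by suppliers.id and compute COUNT(m.id). COUNT(col) of an all-NULL group is 0.
  1: ids {32, 33, 35, 42} → COUNT(m.id)=4
  2: ids {3, 5, 7, 10, 14, 29, 39} → COUNT(m.id)=7
  3: ids {34, 37, 38} → COUNT(m.id)=3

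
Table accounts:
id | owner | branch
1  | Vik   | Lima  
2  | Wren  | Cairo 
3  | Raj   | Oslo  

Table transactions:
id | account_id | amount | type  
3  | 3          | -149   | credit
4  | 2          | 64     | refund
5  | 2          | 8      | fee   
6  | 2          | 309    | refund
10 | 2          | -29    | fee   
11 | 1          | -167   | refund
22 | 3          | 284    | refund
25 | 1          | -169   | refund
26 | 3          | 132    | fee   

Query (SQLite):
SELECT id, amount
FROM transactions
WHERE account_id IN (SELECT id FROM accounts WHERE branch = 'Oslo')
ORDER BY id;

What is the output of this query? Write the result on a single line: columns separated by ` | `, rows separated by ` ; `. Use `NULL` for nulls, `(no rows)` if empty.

Inner query: accounts.id where branch = 'Oslo'.
Outer: keep transactions rows whose account_id is in that set.
Inner query → {3}

3 | -149 ; 22 | 284 ; 26 | 132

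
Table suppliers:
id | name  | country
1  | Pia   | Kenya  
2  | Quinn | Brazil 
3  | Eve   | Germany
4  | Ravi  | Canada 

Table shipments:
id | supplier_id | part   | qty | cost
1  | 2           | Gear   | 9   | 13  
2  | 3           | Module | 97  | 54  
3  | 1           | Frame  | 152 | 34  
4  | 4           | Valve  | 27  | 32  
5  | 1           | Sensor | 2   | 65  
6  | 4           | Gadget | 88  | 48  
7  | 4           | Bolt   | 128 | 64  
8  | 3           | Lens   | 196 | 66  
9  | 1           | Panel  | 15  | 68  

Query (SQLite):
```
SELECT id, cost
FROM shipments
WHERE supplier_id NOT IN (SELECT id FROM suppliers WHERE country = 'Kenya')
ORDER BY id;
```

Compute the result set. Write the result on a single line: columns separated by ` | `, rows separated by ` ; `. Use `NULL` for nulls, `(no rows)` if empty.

1 | 13 ; 2 | 54 ; 4 | 32 ; 6 | 48 ; 7 | 64 ; 8 | 66

Inner query: suppliers.id where country = 'Kenya'.
Outer: keep shipments rows whose supplier_id is not in that set.
Inner query → {1}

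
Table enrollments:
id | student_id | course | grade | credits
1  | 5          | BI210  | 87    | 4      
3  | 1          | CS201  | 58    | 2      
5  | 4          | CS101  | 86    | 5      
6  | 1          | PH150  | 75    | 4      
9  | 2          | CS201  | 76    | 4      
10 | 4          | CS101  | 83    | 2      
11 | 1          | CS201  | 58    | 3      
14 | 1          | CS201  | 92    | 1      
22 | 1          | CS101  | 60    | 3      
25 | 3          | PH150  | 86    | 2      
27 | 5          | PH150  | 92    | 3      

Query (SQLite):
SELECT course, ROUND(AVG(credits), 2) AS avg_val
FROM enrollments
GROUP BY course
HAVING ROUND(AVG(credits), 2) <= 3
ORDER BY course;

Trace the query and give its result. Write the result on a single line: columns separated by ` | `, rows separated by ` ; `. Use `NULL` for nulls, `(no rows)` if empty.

Partition enrollments by course; compute ROUND(AVG(credits), 2) within each group.
HAVING: keep groups where ROUND(AVG(credits), 2) <= 3.
  BI210: ids {1} → ROUND(AVG(credits), 2)=4
  CS101: ids {5, 10, 22} → ROUND(AVG(credits), 2)=3.33
  CS201: ids {3, 9, 11, 14} → ROUND(AVG(credits), 2)=2.5
  PH150: ids {6, 25, 27} → ROUND(AVG(credits), 2)=3

CS201 | 2.5 ; PH150 | 3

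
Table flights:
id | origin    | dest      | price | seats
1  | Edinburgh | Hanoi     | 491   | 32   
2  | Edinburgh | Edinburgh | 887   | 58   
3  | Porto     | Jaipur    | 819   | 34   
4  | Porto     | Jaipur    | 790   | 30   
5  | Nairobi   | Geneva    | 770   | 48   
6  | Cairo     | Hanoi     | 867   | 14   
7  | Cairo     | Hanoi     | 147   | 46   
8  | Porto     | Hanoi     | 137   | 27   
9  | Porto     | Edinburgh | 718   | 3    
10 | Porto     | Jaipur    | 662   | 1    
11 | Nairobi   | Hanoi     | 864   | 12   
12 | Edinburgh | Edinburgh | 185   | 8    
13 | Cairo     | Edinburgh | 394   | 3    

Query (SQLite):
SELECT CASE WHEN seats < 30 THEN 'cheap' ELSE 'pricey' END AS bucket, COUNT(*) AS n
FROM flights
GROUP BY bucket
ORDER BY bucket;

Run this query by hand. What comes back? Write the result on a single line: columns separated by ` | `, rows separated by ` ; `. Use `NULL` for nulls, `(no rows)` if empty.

cheap | 7 ; pricey | 6

Bucket rows by seats < 30 → 'cheap' else 'pricey'; count each bucket.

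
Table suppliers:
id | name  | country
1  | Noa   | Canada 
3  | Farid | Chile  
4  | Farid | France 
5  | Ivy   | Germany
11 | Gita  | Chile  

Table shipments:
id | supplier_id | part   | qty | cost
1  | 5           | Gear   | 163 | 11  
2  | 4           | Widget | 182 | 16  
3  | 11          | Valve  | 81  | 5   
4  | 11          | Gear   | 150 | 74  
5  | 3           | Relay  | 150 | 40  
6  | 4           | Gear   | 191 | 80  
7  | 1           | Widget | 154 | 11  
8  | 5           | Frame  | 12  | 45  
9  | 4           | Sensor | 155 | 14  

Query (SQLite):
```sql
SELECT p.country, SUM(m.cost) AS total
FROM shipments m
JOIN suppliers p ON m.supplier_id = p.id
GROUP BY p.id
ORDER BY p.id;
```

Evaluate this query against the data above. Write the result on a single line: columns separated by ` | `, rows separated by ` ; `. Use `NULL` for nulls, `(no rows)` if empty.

Join each shipments row to its suppliers via supplier_id.
Group joined rows by suppliers.id; compute SUM(m.cost) per group.
  1: ids {7} → SUM(m.cost)=11
  3: ids {5} → SUM(m.cost)=40
  4: ids {2, 6, 9} → SUM(m.cost)=110
  5: ids {1, 8} → SUM(m.cost)=56
  11: ids {3, 4} → SUM(m.cost)=79

Canada | 11 ; Chile | 40 ; France | 110 ; Germany | 56 ; Chile | 79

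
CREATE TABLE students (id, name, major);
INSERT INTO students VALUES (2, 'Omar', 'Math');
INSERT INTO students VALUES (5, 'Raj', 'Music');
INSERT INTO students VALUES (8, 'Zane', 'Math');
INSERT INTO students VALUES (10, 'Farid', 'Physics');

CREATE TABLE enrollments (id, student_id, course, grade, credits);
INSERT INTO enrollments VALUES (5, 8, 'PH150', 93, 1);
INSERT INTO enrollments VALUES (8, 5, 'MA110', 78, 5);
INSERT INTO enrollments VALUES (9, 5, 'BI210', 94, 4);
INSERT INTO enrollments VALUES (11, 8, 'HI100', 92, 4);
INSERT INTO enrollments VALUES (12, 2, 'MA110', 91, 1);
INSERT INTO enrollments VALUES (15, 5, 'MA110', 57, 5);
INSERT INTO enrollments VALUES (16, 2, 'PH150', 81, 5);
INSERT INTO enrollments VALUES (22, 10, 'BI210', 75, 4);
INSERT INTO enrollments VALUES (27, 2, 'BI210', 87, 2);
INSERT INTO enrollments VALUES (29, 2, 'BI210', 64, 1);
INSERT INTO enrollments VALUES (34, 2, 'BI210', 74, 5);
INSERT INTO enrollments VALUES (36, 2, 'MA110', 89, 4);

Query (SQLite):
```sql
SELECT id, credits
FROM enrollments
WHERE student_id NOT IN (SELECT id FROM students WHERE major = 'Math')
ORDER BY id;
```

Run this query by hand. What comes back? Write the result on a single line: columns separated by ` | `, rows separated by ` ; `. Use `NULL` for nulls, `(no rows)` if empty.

8 | 5 ; 9 | 4 ; 15 | 5 ; 22 | 4

Inner query: students.id where major = 'Math'.
Outer: keep enrollments rows whose student_id is not in that set.
Inner query → {2, 8}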